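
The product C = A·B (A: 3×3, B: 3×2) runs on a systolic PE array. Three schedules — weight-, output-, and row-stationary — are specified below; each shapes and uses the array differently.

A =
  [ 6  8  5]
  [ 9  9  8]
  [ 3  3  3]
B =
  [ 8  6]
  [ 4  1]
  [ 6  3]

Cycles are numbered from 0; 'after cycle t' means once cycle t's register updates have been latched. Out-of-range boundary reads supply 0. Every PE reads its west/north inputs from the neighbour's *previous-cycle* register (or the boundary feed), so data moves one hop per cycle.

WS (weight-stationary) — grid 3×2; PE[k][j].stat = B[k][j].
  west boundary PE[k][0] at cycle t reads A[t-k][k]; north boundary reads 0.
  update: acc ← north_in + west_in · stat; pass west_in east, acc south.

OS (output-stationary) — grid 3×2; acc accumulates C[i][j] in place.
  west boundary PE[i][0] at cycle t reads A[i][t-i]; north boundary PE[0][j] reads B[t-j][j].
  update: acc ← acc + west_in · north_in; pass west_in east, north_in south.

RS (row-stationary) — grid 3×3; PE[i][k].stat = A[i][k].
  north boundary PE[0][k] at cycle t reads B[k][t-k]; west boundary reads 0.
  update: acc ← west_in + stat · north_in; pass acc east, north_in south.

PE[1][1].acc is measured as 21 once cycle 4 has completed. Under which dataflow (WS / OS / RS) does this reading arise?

dataflow = WS

WS [3×2] PE[1][1] across cycles:
  step 0 · PE1,1: acc=0; fwd→0 fwd↓0
  step 1 · PE1,1: acc=0; fwd→0 fwd↓0
  step 2 · PE1,1: acc=44; fwd→8 fwd↓44
  step 3 · PE1,1: acc=63; fwd→9 fwd↓63
  step 4 · PE1,1: acc=21; fwd→3 fwd↓21
OS [3×2] PE[1][1] across cycles:
  step 0 · PE1,1: acc=0; fwd→0 fwd↓0
  step 1 · PE1,1: acc=0; fwd→0 fwd↓0
  step 2 · PE1,1: acc=54; fwd→9 fwd↓6
  step 3 · PE1,1: acc=63; fwd→9 fwd↓1
  step 4 · PE1,1: acc=87; fwd→8 fwd↓3
RS [3×3] PE[1][1] across cycles:
  step 0 · PE1,1: acc=0; fwd→0 fwd↓0
  step 1 · PE1,1: acc=0; fwd→0 fwd↓0
  step 2 · PE1,1: acc=108; fwd→108 fwd↓4
  step 3 · PE1,1: acc=63; fwd→63 fwd↓1
  step 4 · PE1,1: acc=0; fwd→0 fwd↓0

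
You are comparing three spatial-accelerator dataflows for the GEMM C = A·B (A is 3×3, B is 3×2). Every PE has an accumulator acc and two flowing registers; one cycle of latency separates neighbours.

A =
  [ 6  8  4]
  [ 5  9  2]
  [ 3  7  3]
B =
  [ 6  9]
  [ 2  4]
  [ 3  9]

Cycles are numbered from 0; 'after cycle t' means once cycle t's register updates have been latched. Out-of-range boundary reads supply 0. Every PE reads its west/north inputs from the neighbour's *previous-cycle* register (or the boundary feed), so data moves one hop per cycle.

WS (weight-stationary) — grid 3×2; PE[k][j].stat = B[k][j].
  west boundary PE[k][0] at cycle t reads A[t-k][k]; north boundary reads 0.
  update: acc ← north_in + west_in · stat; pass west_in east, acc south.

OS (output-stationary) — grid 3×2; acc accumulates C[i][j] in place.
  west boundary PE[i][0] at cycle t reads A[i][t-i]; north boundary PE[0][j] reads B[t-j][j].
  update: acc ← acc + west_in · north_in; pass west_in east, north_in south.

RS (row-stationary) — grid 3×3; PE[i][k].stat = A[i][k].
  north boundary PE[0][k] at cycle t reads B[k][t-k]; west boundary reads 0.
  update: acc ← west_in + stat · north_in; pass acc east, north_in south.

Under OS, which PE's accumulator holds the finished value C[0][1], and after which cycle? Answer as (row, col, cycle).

OS — PE[0][1] is where C[0][1] collects:
  @0  [0,1]  acc 0  |  →0  ↓0
  @1  [0,1]  acc 54  |  →6  ↓9
  @2  [0,1]  acc 86  |  →8  ↓4
  @3  [0,1]  acc 122  |  →4  ↓9

(row, col, cycle) = (0, 1, 3)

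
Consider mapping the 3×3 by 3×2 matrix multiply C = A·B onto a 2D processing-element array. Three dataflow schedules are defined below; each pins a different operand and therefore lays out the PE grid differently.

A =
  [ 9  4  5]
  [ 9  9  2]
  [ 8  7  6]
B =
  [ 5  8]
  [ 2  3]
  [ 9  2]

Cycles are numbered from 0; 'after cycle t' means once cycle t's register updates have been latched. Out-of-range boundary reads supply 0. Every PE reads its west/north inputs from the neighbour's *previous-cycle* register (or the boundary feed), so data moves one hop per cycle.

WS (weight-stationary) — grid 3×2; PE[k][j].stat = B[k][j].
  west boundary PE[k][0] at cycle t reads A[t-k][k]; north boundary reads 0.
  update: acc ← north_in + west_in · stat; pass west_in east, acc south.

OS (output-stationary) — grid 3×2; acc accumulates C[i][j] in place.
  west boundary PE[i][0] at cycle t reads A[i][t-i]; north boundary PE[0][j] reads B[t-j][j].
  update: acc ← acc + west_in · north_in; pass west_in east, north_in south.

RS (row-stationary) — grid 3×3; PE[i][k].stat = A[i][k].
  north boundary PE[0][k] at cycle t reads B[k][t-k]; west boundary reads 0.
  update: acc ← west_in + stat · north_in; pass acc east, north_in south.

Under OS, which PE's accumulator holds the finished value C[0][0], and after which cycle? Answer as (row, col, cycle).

(row, col, cycle) = (0, 0, 2)

OS — PE[0][0] is where C[0][0] collects:
  0: (0,0).acc=45  regs=<9,5>
  1: (0,0).acc=53  regs=<4,2>
  2: (0,0).acc=98  regs=<5,9>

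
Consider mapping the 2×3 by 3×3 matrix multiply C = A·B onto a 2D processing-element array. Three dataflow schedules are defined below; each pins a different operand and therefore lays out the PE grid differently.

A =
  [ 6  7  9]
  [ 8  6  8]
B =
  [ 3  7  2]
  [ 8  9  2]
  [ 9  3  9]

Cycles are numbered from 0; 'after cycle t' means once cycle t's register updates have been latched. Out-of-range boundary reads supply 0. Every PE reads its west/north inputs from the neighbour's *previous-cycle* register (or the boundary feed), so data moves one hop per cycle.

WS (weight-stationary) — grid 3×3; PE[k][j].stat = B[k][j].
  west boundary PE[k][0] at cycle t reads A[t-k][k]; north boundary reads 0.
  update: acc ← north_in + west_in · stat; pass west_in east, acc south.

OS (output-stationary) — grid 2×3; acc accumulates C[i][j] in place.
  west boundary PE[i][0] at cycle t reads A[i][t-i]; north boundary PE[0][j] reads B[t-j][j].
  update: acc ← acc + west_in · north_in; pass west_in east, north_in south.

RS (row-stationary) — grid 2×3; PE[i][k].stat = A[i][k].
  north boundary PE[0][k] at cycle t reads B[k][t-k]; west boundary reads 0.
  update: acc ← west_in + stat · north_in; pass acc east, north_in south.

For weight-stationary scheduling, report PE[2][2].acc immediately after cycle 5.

WS 3×3: PE[2][2] cycle-by-cycle (with neighbour feeds):
  c0 r1c2: 0 / 0 / 0
  c0 r2c1: 0 / 0 / 0
  c0 r2c2: 0 / 0 / 0
  c1 r1c2: 0 / 0 / 0
  c1 r2c1: 0 / 0 / 0
  c1 r2c2: 0 / 0 / 0
  c2 r1c2: 0 / 0 / 0
  c2 r2c1: 0 / 0 / 0
  c2 r2c2: 0 / 0 / 0
  c3 r1c2: 26 / 7 / 26
  c3 r2c1: 132 / 9 / 132
  c3 r2c2: 0 / 0 / 0
  c4 r1c2: 28 / 6 / 28
  c4 r2c1: 134 / 8 / 134
  c4 r2c2: 107 / 9 / 107
  c5 r1c2: 0 / 0 / 0
  c5 r2c1: 0 / 0 / 0
  c5 r2c2: 100 / 8 / 100

PE[2][2].acc = 100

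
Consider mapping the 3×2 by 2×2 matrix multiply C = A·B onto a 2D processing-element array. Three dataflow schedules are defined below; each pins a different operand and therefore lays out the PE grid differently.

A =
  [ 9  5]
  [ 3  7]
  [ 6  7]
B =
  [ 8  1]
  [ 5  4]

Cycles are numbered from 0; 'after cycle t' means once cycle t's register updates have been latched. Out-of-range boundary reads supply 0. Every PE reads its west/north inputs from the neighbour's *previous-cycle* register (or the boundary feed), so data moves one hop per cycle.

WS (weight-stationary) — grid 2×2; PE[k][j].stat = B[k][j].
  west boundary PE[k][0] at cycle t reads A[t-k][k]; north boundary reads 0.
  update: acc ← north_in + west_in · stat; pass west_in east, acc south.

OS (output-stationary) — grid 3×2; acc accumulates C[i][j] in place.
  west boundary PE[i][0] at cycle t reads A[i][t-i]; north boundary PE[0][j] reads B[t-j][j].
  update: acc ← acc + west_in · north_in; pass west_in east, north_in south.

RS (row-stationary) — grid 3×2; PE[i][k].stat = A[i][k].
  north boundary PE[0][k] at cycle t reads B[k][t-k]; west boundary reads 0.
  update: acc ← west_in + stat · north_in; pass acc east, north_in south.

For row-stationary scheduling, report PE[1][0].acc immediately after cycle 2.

RS 3×2: PE[1][0] cycle-by-cycle (with neighbour feeds):
  step 0 · PE0,0: acc=72; fwd→72 fwd↓8
  step 0 · PE1,0: acc=0; fwd→0 fwd↓0
  step 1 · PE0,0: acc=9; fwd→9 fwd↓1
  step 1 · PE1,0: acc=24; fwd→24 fwd↓8
  step 2 · PE0,0: acc=0; fwd→0 fwd↓0
  step 2 · PE1,0: acc=3; fwd→3 fwd↓1

PE[1][0].acc = 3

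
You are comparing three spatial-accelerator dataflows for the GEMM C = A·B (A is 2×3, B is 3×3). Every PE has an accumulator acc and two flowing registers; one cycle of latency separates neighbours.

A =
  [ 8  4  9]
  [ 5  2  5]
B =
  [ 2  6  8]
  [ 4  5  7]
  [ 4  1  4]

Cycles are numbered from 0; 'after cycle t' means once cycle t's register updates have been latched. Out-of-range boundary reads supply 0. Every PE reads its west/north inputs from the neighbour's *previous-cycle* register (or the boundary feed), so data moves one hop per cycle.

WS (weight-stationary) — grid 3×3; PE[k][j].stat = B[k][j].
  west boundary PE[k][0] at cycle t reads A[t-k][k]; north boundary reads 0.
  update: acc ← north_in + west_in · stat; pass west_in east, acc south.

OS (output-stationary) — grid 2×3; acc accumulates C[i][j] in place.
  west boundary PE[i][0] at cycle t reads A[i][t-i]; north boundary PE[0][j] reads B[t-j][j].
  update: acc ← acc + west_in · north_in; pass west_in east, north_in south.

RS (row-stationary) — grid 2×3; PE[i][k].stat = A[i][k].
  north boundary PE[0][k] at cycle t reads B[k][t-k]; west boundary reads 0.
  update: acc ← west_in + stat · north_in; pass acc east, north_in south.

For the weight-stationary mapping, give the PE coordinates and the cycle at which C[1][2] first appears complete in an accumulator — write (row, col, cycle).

Under WS, C[1][2] lands at PE[2][2]:
  0: (2,2).acc=0  regs=<0,0>
  1: (2,2).acc=0  regs=<0,0>
  2: (2,2).acc=0  regs=<0,0>
  3: (2,2).acc=0  regs=<0,0>
  4: (2,2).acc=128  regs=<9,128>
  5: (2,2).acc=74  regs=<5,74>

(row, col, cycle) = (2, 2, 5)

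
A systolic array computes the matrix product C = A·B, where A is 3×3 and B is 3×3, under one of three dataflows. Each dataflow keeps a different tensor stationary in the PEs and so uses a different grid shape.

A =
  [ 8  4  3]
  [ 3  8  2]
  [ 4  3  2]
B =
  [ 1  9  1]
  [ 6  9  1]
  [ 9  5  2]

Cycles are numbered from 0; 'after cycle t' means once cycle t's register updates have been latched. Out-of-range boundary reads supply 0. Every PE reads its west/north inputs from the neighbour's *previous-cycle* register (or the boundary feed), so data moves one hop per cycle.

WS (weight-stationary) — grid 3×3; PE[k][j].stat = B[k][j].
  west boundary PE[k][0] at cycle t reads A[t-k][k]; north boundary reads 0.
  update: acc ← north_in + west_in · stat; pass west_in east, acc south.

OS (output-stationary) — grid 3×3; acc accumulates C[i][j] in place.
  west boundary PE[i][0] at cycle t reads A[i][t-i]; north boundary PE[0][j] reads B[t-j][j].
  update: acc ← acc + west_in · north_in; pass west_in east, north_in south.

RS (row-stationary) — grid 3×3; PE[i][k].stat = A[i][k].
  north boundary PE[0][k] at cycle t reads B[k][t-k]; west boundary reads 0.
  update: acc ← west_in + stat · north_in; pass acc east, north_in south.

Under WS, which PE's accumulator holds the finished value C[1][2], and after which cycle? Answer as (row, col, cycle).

(row, col, cycle) = (2, 2, 5)

Under WS, C[1][2] lands at PE[2][2]:
  cycle 0: PE[2][2] → acc 0, east 0, south 0
  cycle 1: PE[2][2] → acc 0, east 0, south 0
  cycle 2: PE[2][2] → acc 0, east 0, south 0
  cycle 3: PE[2][2] → acc 0, east 0, south 0
  cycle 4: PE[2][2] → acc 18, east 3, south 18
  cycle 5: PE[2][2] → acc 15, east 2, south 15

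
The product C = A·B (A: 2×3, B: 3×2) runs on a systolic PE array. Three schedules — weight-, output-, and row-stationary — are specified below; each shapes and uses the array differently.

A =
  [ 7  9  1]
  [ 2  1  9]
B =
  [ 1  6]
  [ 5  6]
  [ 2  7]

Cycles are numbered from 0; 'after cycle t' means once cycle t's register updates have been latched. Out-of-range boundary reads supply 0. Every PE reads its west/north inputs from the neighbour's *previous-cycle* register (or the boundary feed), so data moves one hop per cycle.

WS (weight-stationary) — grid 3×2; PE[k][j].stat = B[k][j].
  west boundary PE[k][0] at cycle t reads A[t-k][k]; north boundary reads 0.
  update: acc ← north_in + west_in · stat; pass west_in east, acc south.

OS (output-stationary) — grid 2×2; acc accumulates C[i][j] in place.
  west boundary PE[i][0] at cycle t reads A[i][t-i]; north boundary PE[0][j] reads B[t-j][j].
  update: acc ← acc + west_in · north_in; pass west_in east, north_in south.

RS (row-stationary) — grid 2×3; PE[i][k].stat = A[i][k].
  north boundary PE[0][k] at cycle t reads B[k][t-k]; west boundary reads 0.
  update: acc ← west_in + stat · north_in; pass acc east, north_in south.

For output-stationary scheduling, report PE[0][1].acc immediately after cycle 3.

PE[0][1].acc = 103

OS 2×2: PE[0][1] cycle-by-cycle (with neighbour feeds):
  c0 r0c0: 7 / 7 / 1
  c0 r0c1: 0 / 0 / 0
  c1 r0c0: 52 / 9 / 5
  c1 r0c1: 42 / 7 / 6
  c2 r0c0: 54 / 1 / 2
  c2 r0c1: 96 / 9 / 6
  c3 r0c0: 54 / 0 / 0
  c3 r0c1: 103 / 1 / 7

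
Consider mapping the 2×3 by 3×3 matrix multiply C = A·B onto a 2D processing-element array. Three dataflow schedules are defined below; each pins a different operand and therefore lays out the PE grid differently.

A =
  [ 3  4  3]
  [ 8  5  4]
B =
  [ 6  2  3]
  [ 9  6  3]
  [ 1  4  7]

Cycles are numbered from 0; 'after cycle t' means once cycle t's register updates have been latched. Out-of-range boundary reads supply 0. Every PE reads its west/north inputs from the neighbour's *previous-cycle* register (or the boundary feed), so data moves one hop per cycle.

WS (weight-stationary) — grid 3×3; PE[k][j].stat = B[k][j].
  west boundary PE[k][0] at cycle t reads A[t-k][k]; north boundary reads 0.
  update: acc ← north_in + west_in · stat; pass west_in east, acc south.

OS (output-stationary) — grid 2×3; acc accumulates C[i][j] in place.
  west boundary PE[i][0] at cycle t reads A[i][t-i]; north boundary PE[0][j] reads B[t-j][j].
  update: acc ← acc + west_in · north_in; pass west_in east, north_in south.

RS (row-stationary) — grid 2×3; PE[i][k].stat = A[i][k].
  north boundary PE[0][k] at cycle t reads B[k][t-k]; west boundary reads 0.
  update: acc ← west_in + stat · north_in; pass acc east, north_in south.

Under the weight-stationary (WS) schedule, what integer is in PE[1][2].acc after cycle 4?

PE[1][2].acc = 39

WS 3×3: PE[1][2] cycle-by-cycle (with neighbour feeds):
  after 0 — PE[0][2] acc=0, pass-E 0, pass-S 0
  after 0 — PE[1][1] acc=0, pass-E 0, pass-S 0
  after 0 — PE[1][2] acc=0, pass-E 0, pass-S 0
  after 1 — PE[0][2] acc=0, pass-E 0, pass-S 0
  after 1 — PE[1][1] acc=0, pass-E 0, pass-S 0
  after 1 — PE[1][2] acc=0, pass-E 0, pass-S 0
  after 2 — PE[0][2] acc=9, pass-E 3, pass-S 9
  after 2 — PE[1][1] acc=30, pass-E 4, pass-S 30
  after 2 — PE[1][2] acc=0, pass-E 0, pass-S 0
  after 3 — PE[0][2] acc=24, pass-E 8, pass-S 24
  after 3 — PE[1][1] acc=46, pass-E 5, pass-S 46
  after 3 — PE[1][2] acc=21, pass-E 4, pass-S 21
  after 4 — PE[0][2] acc=0, pass-E 0, pass-S 0
  after 4 — PE[1][1] acc=0, pass-E 0, pass-S 0
  after 4 — PE[1][2] acc=39, pass-E 5, pass-S 39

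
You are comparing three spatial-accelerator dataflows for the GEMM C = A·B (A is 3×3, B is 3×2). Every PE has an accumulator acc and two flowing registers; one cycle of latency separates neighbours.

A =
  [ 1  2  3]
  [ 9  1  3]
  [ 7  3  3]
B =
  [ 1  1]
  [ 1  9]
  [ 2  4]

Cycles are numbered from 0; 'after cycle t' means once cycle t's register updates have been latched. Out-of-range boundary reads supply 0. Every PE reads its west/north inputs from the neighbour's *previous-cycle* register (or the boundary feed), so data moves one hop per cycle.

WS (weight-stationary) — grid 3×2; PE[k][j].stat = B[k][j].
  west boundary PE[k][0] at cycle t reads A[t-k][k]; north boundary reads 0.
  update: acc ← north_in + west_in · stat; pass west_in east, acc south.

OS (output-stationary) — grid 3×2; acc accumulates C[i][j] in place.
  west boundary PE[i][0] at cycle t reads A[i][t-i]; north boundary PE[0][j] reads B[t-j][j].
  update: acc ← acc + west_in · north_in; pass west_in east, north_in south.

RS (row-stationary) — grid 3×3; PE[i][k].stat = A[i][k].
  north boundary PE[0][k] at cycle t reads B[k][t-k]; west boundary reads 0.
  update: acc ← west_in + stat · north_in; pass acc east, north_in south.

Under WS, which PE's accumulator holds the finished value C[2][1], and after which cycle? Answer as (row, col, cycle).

Under WS, C[2][1] lands at PE[2][1]:
  t=0 PE[2][1]: acc=0 h=0 v=0
  t=1 PE[2][1]: acc=0 h=0 v=0
  t=2 PE[2][1]: acc=0 h=0 v=0
  t=3 PE[2][1]: acc=31 h=3 v=31
  t=4 PE[2][1]: acc=30 h=3 v=30
  t=5 PE[2][1]: acc=46 h=3 v=46

(row, col, cycle) = (2, 1, 5)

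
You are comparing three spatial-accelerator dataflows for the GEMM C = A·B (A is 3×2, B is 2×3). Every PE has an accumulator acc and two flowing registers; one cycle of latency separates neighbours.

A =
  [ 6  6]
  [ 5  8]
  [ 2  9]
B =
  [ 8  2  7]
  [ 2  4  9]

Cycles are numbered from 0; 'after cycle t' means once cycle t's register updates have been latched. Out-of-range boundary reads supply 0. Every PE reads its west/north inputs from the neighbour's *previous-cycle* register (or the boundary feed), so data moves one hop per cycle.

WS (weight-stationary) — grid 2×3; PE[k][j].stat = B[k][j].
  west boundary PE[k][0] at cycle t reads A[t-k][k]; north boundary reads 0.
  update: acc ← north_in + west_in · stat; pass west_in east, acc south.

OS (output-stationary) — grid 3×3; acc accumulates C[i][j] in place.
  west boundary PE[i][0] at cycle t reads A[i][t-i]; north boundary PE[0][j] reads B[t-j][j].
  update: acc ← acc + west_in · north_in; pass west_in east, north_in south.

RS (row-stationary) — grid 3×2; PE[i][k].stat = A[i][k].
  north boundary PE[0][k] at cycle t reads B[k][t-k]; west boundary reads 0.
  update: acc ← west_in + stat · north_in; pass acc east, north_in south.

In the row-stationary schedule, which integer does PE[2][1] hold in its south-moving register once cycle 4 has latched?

register = 4

RS 3×2: PE[2][1] cycle-by-cycle (with neighbour feeds):
  t=0 PE[1][1]: acc=0 h=0 v=0
  t=0 PE[2][0]: acc=0 h=0 v=0
  t=0 PE[2][1]: acc=0 h=0 v=0
  t=1 PE[1][1]: acc=0 h=0 v=0
  t=1 PE[2][0]: acc=0 h=0 v=0
  t=1 PE[2][1]: acc=0 h=0 v=0
  t=2 PE[1][1]: acc=56 h=56 v=2
  t=2 PE[2][0]: acc=16 h=16 v=8
  t=2 PE[2][1]: acc=0 h=0 v=0
  t=3 PE[1][1]: acc=42 h=42 v=4
  t=3 PE[2][0]: acc=4 h=4 v=2
  t=3 PE[2][1]: acc=34 h=34 v=2
  t=4 PE[1][1]: acc=107 h=107 v=9
  t=4 PE[2][0]: acc=14 h=14 v=7
  t=4 PE[2][1]: acc=40 h=40 v=4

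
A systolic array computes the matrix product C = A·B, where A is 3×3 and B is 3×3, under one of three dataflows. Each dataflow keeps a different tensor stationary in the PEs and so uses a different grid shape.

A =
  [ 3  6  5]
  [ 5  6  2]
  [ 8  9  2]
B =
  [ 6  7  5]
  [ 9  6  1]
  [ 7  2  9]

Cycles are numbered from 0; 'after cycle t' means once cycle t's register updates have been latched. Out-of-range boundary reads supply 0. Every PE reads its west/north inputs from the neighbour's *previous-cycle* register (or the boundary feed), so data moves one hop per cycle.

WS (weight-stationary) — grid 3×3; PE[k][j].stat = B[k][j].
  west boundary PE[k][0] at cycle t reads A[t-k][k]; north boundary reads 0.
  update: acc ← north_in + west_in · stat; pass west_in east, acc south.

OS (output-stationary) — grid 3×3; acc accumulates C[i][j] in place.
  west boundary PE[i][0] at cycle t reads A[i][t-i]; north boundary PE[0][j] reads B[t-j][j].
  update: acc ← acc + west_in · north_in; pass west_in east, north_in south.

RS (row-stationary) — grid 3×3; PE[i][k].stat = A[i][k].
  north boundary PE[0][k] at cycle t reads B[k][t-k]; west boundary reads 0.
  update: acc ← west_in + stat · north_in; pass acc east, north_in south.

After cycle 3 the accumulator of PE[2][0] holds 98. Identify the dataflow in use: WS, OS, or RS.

Under WS (3×3), PE[2][0]:
  t=0 PE[2][0]: acc=0 h=0 v=0
  t=1 PE[2][0]: acc=0 h=0 v=0
  t=2 PE[2][0]: acc=107 h=5 v=107
  t=3 PE[2][0]: acc=98 h=2 v=98
Under OS (3×3), PE[2][0]:
  t=0 PE[2][0]: acc=0 h=0 v=0
  t=1 PE[2][0]: acc=0 h=0 v=0
  t=2 PE[2][0]: acc=48 h=8 v=6
  t=3 PE[2][0]: acc=129 h=9 v=9
Under RS (3×3), PE[2][0]:
  t=0 PE[2][0]: acc=0 h=0 v=0
  t=1 PE[2][0]: acc=0 h=0 v=0
  t=2 PE[2][0]: acc=48 h=48 v=6
  t=3 PE[2][0]: acc=56 h=56 v=7

dataflow = WS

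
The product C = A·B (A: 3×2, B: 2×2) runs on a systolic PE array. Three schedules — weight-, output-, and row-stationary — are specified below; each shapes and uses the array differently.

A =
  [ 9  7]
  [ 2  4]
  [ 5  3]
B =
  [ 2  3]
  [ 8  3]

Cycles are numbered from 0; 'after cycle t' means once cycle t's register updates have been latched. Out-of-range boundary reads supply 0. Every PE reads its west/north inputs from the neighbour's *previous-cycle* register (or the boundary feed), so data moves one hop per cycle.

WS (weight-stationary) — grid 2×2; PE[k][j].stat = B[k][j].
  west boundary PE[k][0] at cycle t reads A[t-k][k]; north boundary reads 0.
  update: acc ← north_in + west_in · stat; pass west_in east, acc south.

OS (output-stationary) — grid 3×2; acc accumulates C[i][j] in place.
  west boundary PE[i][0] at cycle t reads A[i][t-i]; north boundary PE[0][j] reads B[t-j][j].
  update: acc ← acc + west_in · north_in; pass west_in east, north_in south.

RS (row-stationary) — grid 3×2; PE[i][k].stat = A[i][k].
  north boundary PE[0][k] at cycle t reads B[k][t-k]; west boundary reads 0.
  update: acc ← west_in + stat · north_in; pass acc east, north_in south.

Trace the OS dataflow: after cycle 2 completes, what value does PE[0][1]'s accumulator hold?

OS on a 3×2 grid — tracing PE[0][1] and its feeders:
  @0  [0,0]  acc 18  |  →9  ↓2
  @0  [0,1]  acc 0  |  →0  ↓0
  @1  [0,0]  acc 74  |  →7  ↓8
  @1  [0,1]  acc 27  |  →9  ↓3
  @2  [0,0]  acc 74  |  →0  ↓0
  @2  [0,1]  acc 48  |  →7  ↓3

PE[0][1].acc = 48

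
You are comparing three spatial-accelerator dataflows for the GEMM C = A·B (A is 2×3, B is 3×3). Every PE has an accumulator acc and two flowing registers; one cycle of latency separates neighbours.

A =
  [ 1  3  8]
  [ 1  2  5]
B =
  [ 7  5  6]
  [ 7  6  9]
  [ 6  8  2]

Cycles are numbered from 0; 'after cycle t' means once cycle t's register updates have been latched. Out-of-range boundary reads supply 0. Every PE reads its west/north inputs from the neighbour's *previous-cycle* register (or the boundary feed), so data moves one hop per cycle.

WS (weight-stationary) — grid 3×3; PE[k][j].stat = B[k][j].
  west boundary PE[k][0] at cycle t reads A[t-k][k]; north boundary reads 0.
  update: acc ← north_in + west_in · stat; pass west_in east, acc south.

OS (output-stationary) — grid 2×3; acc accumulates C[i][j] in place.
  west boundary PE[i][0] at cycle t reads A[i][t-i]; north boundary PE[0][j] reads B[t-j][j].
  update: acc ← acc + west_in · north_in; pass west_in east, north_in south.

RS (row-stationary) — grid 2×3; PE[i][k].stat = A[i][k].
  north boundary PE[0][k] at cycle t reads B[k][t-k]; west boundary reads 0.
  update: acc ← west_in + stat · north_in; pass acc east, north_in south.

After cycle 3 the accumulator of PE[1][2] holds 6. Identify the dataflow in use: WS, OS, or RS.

WS (3×3 grid), PE[1][2]:
  0: (1,2).acc=0  regs=<0,0>
  1: (1,2).acc=0  regs=<0,0>
  2: (1,2).acc=0  regs=<0,0>
  3: (1,2).acc=33  regs=<3,33>
OS (2×3 grid), PE[1][2]:
  0: (1,2).acc=0  regs=<0,0>
  1: (1,2).acc=0  regs=<0,0>
  2: (1,2).acc=0  regs=<0,0>
  3: (1,2).acc=6  regs=<1,6>
RS (2×3 grid), PE[1][2]:
  0: (1,2).acc=0  regs=<0,0>
  1: (1,2).acc=0  regs=<0,0>
  2: (1,2).acc=0  regs=<0,0>
  3: (1,2).acc=51  regs=<51,6>

dataflow = OS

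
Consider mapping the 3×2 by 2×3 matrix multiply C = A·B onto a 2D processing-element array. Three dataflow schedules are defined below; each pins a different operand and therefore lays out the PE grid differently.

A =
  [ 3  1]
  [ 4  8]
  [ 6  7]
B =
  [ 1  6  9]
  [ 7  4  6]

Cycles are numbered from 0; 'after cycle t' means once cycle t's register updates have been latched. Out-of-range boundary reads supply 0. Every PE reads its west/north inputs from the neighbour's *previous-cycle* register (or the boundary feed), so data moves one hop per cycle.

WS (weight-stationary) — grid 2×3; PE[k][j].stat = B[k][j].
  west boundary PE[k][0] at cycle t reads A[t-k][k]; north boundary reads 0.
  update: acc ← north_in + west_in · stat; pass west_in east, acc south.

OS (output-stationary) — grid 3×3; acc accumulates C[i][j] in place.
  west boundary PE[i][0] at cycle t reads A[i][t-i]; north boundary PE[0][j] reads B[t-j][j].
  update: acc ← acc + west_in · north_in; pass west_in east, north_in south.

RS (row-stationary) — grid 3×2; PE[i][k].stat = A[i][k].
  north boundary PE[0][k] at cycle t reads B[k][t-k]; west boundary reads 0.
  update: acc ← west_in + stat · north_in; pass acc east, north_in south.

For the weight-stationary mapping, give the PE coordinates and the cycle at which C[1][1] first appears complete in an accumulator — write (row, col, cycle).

(row, col, cycle) = (1, 1, 3)

WS — PE[1][1] is where C[1][1] collects:
  0: (1,1).acc=0  regs=<0,0>
  1: (1,1).acc=0  regs=<0,0>
  2: (1,1).acc=22  regs=<1,22>
  3: (1,1).acc=56  regs=<8,56>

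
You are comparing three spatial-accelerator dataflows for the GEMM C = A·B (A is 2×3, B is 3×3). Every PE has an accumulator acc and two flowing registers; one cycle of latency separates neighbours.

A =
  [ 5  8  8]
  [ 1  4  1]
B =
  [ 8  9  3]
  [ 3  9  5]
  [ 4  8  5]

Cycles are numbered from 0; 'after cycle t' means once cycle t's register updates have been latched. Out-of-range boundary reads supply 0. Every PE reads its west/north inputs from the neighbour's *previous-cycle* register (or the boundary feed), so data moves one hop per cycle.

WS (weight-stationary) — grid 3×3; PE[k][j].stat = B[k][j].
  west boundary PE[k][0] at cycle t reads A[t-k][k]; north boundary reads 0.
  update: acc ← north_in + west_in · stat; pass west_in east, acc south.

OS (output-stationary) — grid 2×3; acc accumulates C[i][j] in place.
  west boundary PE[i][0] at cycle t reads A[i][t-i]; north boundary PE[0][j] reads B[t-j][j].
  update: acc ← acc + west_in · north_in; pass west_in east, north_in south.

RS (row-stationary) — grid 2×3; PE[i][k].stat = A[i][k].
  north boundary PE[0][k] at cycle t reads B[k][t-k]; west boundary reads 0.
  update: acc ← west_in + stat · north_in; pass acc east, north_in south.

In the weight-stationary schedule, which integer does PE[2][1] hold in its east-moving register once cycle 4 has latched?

register = 1

WS (3×3). Following PE[2][1] plus its west/north inputs:
  t=0 PE[1][1]: acc=0 h=0 v=0
  t=0 PE[2][0]: acc=0 h=0 v=0
  t=0 PE[2][1]: acc=0 h=0 v=0
  t=1 PE[1][1]: acc=0 h=0 v=0
  t=1 PE[2][0]: acc=0 h=0 v=0
  t=1 PE[2][1]: acc=0 h=0 v=0
  t=2 PE[1][1]: acc=117 h=8 v=117
  t=2 PE[2][0]: acc=96 h=8 v=96
  t=2 PE[2][1]: acc=0 h=0 v=0
  t=3 PE[1][1]: acc=45 h=4 v=45
  t=3 PE[2][0]: acc=24 h=1 v=24
  t=3 PE[2][1]: acc=181 h=8 v=181
  t=4 PE[1][1]: acc=0 h=0 v=0
  t=4 PE[2][0]: acc=0 h=0 v=0
  t=4 PE[2][1]: acc=53 h=1 v=53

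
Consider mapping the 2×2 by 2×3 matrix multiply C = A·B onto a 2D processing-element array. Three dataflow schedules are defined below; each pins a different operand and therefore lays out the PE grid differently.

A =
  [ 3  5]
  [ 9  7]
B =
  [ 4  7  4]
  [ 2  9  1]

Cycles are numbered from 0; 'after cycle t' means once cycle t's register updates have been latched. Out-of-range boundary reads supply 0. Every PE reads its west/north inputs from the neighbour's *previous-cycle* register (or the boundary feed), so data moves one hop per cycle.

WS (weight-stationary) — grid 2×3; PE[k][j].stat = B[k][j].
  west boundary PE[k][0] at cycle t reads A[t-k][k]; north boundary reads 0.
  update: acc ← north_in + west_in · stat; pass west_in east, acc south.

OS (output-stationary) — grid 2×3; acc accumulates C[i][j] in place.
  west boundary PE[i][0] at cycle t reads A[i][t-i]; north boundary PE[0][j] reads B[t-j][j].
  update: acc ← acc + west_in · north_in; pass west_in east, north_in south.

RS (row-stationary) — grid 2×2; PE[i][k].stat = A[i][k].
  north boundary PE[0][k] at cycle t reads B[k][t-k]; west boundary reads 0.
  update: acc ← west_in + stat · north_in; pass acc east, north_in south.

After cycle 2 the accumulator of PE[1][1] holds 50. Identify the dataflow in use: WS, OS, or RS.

WS [2×3] PE[1][1] across cycles:
  0: (1,1).acc=0  regs=<0,0>
  1: (1,1).acc=0  regs=<0,0>
  2: (1,1).acc=66  regs=<5,66>
OS [2×3] PE[1][1] across cycles:
  0: (1,1).acc=0  regs=<0,0>
  1: (1,1).acc=0  regs=<0,0>
  2: (1,1).acc=63  regs=<9,7>
RS [2×2] PE[1][1] across cycles:
  0: (1,1).acc=0  regs=<0,0>
  1: (1,1).acc=0  regs=<0,0>
  2: (1,1).acc=50  regs=<50,2>

dataflow = RS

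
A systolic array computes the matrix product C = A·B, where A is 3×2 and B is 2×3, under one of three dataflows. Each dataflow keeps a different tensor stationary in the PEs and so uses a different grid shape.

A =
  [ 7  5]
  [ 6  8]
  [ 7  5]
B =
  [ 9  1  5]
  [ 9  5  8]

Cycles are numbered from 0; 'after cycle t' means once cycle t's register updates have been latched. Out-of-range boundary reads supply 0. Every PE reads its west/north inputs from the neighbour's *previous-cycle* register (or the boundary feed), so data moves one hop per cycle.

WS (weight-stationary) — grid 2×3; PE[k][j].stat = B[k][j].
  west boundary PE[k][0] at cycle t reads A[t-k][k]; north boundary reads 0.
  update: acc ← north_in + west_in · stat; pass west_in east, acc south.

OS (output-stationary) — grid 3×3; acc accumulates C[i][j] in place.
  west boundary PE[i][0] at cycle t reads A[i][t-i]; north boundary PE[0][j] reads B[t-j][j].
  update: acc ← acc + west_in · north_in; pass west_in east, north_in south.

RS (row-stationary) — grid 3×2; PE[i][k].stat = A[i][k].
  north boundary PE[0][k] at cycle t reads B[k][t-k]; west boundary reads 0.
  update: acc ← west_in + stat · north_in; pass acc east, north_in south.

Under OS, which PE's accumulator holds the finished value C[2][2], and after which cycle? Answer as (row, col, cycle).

(row, col, cycle) = (2, 2, 5)

OS: C[2][2] accumulates in PE[2][2]:
  t=0 PE[2][2]: acc=0 h=0 v=0
  t=1 PE[2][2]: acc=0 h=0 v=0
  t=2 PE[2][2]: acc=0 h=0 v=0
  t=3 PE[2][2]: acc=0 h=0 v=0
  t=4 PE[2][2]: acc=35 h=7 v=5
  t=5 PE[2][2]: acc=75 h=5 v=8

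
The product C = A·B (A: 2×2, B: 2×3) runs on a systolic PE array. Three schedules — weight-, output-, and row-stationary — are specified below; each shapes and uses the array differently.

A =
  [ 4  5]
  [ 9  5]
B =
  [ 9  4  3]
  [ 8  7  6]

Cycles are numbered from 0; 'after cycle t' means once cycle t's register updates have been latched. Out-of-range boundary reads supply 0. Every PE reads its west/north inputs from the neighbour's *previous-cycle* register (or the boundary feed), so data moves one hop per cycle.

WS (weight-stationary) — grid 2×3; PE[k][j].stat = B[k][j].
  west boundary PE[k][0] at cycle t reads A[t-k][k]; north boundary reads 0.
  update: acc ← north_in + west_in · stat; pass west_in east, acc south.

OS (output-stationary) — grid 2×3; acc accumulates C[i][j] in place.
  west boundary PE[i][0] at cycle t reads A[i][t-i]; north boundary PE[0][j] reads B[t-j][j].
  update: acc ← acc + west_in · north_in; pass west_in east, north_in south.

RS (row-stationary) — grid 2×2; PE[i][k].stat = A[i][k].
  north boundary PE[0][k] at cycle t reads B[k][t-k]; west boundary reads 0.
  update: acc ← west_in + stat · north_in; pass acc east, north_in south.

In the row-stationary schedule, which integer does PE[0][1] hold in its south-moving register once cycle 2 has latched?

register = 7

RS on a 2×2 grid — tracing PE[0][1] and its feeders:
  after 0 — PE[0][0] acc=36, pass-E 36, pass-S 9
  after 0 — PE[0][1] acc=0, pass-E 0, pass-S 0
  after 1 — PE[0][0] acc=16, pass-E 16, pass-S 4
  after 1 — PE[0][1] acc=76, pass-E 76, pass-S 8
  after 2 — PE[0][0] acc=12, pass-E 12, pass-S 3
  after 2 — PE[0][1] acc=51, pass-E 51, pass-S 7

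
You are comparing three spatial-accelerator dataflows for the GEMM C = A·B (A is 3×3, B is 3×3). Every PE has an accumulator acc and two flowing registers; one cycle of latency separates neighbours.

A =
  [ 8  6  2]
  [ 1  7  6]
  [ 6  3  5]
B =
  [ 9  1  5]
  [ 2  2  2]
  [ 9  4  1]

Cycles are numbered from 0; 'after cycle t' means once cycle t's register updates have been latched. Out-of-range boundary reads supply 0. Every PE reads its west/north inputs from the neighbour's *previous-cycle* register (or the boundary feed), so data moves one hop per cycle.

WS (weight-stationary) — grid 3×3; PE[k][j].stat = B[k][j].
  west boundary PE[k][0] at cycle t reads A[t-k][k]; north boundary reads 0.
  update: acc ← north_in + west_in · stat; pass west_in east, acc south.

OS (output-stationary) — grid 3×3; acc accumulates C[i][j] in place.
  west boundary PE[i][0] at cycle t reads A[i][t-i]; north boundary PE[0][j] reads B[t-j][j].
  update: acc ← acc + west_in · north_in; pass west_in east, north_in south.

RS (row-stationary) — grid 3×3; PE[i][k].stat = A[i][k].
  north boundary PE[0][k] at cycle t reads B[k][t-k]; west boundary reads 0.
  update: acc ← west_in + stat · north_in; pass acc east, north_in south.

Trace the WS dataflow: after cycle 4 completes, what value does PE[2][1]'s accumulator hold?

Tracing WS — 3×3 array, target PE[2][1]:
  cycle 0: PE[1][1] → acc 0, east 0, south 0
  cycle 0: PE[2][0] → acc 0, east 0, south 0
  cycle 0: PE[2][1] → acc 0, east 0, south 0
  cycle 1: PE[1][1] → acc 0, east 0, south 0
  cycle 1: PE[2][0] → acc 0, east 0, south 0
  cycle 1: PE[2][1] → acc 0, east 0, south 0
  cycle 2: PE[1][1] → acc 20, east 6, south 20
  cycle 2: PE[2][0] → acc 102, east 2, south 102
  cycle 2: PE[2][1] → acc 0, east 0, south 0
  cycle 3: PE[1][1] → acc 15, east 7, south 15
  cycle 3: PE[2][0] → acc 77, east 6, south 77
  cycle 3: PE[2][1] → acc 28, east 2, south 28
  cycle 4: PE[1][1] → acc 12, east 3, south 12
  cycle 4: PE[2][0] → acc 105, east 5, south 105
  cycle 4: PE[2][1] → acc 39, east 6, south 39

PE[2][1].acc = 39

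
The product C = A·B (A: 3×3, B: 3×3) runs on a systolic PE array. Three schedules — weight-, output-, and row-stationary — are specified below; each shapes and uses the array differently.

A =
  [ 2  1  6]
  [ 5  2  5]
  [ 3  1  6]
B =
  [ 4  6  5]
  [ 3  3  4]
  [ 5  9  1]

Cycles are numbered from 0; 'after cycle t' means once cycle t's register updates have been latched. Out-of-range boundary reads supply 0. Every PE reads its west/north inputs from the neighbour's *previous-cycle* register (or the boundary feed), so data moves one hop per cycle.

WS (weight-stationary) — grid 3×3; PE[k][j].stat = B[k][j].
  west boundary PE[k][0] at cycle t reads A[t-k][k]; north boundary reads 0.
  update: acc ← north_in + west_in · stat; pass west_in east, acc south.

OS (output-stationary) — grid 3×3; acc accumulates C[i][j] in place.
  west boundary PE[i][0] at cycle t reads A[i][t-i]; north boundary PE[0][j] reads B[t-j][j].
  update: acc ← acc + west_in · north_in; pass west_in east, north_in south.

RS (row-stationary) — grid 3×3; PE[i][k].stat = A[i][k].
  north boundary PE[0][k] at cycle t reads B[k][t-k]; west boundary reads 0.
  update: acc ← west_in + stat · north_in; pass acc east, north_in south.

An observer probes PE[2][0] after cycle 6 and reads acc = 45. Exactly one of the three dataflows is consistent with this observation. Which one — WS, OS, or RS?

WS (3×3 grid), PE[2][0]:
  [0] (2,0) acc=0 (h:0 v:0)
  [1] (2,0) acc=0 (h:0 v:0)
  [2] (2,0) acc=41 (h:6 v:41)
  [3] (2,0) acc=51 (h:5 v:51)
  [4] (2,0) acc=45 (h:6 v:45)
  [5] (2,0) acc=0 (h:0 v:0)
  [6] (2,0) acc=0 (h:0 v:0)
OS (3×3 grid), PE[2][0]:
  [0] (2,0) acc=0 (h:0 v:0)
  [1] (2,0) acc=0 (h:0 v:0)
  [2] (2,0) acc=12 (h:3 v:4)
  [3] (2,0) acc=15 (h:1 v:3)
  [4] (2,0) acc=45 (h:6 v:5)
  [5] (2,0) acc=45 (h:0 v:0)
  [6] (2,0) acc=45 (h:0 v:0)
RS (3×3 grid), PE[2][0]:
  [0] (2,0) acc=0 (h:0 v:0)
  [1] (2,0) acc=0 (h:0 v:0)
  [2] (2,0) acc=12 (h:12 v:4)
  [3] (2,0) acc=18 (h:18 v:6)
  [4] (2,0) acc=15 (h:15 v:5)
  [5] (2,0) acc=0 (h:0 v:0)
  [6] (2,0) acc=0 (h:0 v:0)

dataflow = OS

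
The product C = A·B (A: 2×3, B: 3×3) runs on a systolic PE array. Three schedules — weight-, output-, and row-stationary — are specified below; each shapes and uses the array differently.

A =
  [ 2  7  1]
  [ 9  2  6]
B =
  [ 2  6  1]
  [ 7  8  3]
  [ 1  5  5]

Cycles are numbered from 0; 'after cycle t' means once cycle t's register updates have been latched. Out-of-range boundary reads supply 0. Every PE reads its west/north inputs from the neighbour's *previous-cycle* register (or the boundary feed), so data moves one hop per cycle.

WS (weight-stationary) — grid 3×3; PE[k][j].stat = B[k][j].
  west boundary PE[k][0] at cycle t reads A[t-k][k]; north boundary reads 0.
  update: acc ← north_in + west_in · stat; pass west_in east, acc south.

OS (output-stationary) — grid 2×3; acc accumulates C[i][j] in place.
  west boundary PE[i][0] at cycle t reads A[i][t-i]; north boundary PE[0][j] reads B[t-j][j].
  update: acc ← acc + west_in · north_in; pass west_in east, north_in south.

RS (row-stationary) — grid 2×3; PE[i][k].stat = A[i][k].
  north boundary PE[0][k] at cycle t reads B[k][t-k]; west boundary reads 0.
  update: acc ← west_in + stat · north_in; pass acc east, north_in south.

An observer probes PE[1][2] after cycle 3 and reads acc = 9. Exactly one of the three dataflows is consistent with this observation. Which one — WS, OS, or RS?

WS [3×3] PE[1][2] across cycles:
  [0] (1,2) acc=0 (h:0 v:0)
  [1] (1,2) acc=0 (h:0 v:0)
  [2] (1,2) acc=0 (h:0 v:0)
  [3] (1,2) acc=23 (h:7 v:23)
OS [2×3] PE[1][2] across cycles:
  [0] (1,2) acc=0 (h:0 v:0)
  [1] (1,2) acc=0 (h:0 v:0)
  [2] (1,2) acc=0 (h:0 v:0)
  [3] (1,2) acc=9 (h:9 v:1)
RS [2×3] PE[1][2] across cycles:
  [0] (1,2) acc=0 (h:0 v:0)
  [1] (1,2) acc=0 (h:0 v:0)
  [2] (1,2) acc=0 (h:0 v:0)
  [3] (1,2) acc=38 (h:38 v:1)

dataflow = OS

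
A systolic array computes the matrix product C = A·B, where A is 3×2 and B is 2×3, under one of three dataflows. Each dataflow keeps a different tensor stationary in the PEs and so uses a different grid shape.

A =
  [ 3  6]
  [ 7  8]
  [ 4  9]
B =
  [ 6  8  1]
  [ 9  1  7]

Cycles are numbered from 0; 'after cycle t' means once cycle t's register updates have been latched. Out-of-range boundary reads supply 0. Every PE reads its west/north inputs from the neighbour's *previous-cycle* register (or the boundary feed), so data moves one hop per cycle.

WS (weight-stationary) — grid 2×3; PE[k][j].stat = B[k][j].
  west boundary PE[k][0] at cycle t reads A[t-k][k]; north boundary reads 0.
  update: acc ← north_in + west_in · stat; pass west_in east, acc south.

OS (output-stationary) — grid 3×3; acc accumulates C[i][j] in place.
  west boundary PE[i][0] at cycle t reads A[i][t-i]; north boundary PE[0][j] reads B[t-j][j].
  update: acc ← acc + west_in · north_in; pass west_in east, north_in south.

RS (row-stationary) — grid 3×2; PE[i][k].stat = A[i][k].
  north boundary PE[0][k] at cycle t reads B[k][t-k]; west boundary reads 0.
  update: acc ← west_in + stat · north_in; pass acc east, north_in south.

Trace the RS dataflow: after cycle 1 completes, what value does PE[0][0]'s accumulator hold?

PE[0][0].acc = 24

RS on a 3×2 grid — tracing PE[0][0] and its feeders:
  t=0 PE[0][0]: acc=18 h=18 v=6
  t=1 PE[0][0]: acc=24 h=24 v=8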